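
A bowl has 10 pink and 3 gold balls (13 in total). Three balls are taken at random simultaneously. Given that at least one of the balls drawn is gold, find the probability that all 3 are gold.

1/166

P(all 3 gold) = C(3,3)/C(13,3) = 1/286; P(at least one gold) = 1 − C(10,3)/C(13,3) = 83/143.
Since 'all 3 gold' ⊆ 'at least one gold', P(all 3 | at least one) = 1/286 / 83/143 = 1/166 ≈ 0.0060.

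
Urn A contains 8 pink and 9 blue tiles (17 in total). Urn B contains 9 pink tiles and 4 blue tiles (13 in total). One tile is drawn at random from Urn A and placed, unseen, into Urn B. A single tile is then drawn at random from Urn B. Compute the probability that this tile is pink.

23/34

Condition on how many of the transferred tiles are pink (from Urn A: 8 pink of 17; then Urn B has 14 total).
  0 pink: C(8,0)C(9,1)/C(17,1) = 9/17; then P = 9/14
  1 pink: C(8,1)C(9,0)/C(17,1) = 8/17; then P = 10/14
P(pink from Urn B) = 23/34 ≈ 0.6765.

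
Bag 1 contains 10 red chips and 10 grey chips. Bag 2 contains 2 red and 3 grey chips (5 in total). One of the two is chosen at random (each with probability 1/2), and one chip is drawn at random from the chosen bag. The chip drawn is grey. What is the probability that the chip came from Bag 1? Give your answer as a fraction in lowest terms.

5/11

P(grey | Bag 1) = 1/2; P(grey | Bag 2) = 3/5.
P(grey) = 1/2·1/2 + 1/2·3/5 = 11/20.
By Bayes' rule, P(Bag 1 | grey) = 1/4 / 11/20 = 5/11 ≈ 0.4545.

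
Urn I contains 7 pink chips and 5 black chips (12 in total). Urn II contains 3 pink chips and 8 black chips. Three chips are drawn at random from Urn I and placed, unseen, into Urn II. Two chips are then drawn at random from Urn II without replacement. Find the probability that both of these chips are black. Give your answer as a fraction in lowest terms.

Condition on how many of the transferred chips are black (from Urn I: 5 black of 12; then Urn II has 14 total).
  0 black: C(5,0)C(7,3)/C(12,3) = 7/44; then P = C(8,2)/C(14,2) = 4/13
  1 black: C(5,1)C(7,2)/C(12,3) = 21/44; then P = C(9,2)/C(14,2) = 36/91
  2 black: C(5,2)C(7,1)/C(12,3) = 7/22; then P = C(10,2)/C(14,2) = 45/91
  3 black: C(5,3)C(7,0)/C(12,3) = 1/22; then P = C(11,2)/C(14,2) = 55/91
P(both black) = 423/1001 ≈ 0.4226.

423/1001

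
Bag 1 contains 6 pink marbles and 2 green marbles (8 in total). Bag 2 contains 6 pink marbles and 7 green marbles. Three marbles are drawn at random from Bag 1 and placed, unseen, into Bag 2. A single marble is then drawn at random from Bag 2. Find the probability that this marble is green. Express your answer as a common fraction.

31/64

Condition on how many of the transferred marbles are green (from Bag 1: 2 green of 8; then Bag 2 has 16 total).
  0 green: C(2,0)C(6,3)/C(8,3) = 5/14; then P = 7/16
  1 green: C(2,1)C(6,2)/C(8,3) = 15/28; then P = 8/16
  2 green: C(2,2)C(6,1)/C(8,3) = 3/28; then P = 9/16
P(green from Bag 2) = 31/64 ≈ 0.4844.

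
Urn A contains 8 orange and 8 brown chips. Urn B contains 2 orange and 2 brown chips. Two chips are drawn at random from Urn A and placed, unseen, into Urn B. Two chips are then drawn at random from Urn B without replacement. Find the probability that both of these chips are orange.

Condition on how many of the transferred chips are orange (from Urn A: 8 orange of 16; then Urn B has 6 total).
  0 orange: C(8,0)C(8,2)/C(16,2) = 7/30; then P = C(2,2)/C(6,2) = 1/15
  1 orange: C(8,1)C(8,1)/C(16,2) = 8/15; then P = C(3,2)/C(6,2) = 1/5
  2 orange: C(8,2)C(8,0)/C(16,2) = 7/30; then P = C(4,2)/C(6,2) = 2/5
P(both orange) = 97/450 ≈ 0.2156.

97/450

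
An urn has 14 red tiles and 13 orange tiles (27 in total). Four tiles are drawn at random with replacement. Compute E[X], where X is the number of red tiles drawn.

56/27

By linearity of expectation, E[X] = Σ P(draw i is red); each independent draw has P(red) = 14/27.
E[X] = 4 · 14/27 = 56/27 ≈ 2.0741.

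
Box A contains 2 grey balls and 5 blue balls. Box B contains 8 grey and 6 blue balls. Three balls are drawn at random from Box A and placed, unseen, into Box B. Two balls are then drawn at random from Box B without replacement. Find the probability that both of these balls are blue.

205/952

Condition on how many of the transferred balls are blue (from Box A: 5 blue of 7; then Box B has 17 total).
  1 blue: C(5,1)C(2,2)/C(7,3) = 1/7; then P = C(7,2)/C(17,2) = 21/136
  2 blue: C(5,2)C(2,1)/C(7,3) = 4/7; then P = C(8,2)/C(17,2) = 7/34
  3 blue: C(5,3)C(2,0)/C(7,3) = 2/7; then P = C(9,2)/C(17,2) = 9/34
P(both blue) = 205/952 ≈ 0.2153.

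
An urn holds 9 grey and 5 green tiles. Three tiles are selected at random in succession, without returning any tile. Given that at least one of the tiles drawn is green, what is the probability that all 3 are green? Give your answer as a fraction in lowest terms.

1/28

P(all 3 green) = C(5,3)/C(14,3) = 5/182; P(at least one green) = 1 − C(9,3)/C(14,3) = 10/13.
Since 'all 3 green' ⊆ 'at least one green', P(all 3 | at least one) = 5/182 / 10/13 = 1/28 ≈ 0.0357.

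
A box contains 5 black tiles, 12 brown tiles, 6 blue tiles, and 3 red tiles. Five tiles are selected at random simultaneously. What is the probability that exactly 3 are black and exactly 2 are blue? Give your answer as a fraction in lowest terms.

Unordered draws without replacement: count favorable combinations over C(26,5).
Favorable = C(5,3) · C(12,0) · C(6,2) · C(3,0) = 150; total = C(26,5) = 65780.
P = 150/65780 = 15/6578 ≈ 0.0023.

15/6578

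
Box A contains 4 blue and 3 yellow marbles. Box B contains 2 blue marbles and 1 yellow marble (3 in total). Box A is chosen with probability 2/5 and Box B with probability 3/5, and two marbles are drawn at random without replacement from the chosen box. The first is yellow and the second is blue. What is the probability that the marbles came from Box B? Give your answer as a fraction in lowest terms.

P(E | Box A) = 2/7; P(E | Box B) = 1/3.
P(E) = 2/5·2/7 + 3/5·1/3 = 11/35.
By Bayes' rule, P(Box B | E) = 1/5 / 11/35 = 7/11 ≈ 0.6364.

7/11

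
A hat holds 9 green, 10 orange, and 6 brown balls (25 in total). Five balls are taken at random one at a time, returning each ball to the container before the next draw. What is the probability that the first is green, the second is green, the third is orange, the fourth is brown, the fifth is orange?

1944/390625

Multiply the conditional probability of each draw in order, with replacement (the composition resets each draw).
P = (9/25) · (9/25) · (10/25) · (6/25) · (10/25) = 1944/390625 ≈ 0.0050.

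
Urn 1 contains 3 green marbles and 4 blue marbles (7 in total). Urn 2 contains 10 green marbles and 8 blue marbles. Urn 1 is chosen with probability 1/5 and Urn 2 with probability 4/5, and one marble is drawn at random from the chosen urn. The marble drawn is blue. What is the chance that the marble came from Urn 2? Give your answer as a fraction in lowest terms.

P(blue | Urn 1) = 4/7; P(blue | Urn 2) = 4/9.
P(blue) = 1/5·4/7 + 4/5·4/9 = 148/315.
By Bayes' rule, P(Urn 2 | blue) = 16/45 / 148/315 = 28/37 ≈ 0.7568.

28/37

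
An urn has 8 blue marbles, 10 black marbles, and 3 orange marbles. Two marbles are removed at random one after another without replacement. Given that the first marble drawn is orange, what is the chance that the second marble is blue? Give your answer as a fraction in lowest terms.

2/5

After removing 1 orange, the urn has 8 blue out of 20 remaining.
P(second is blue | given) = 8/20 = 2/5 ≈ 0.4000.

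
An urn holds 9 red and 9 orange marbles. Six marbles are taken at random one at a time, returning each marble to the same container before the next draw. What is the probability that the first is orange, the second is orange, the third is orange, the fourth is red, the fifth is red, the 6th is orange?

Multiply the conditional probability of each draw in order, with replacement (the composition resets each draw).
P = (9/18) · (9/18) · (9/18) · (9/18) · (9/18) · (9/18) = 1/64 ≈ 0.0156.

1/64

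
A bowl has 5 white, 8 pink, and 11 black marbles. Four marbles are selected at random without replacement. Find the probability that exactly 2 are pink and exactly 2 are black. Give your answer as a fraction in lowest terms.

Unordered draws without replacement: count favorable combinations over C(24,4).
Favorable = C(5,0) · C(8,2) · C(11,2) = 1540; total = C(24,4) = 10626.
P = 1540/10626 = 10/69 ≈ 0.1449.

10/69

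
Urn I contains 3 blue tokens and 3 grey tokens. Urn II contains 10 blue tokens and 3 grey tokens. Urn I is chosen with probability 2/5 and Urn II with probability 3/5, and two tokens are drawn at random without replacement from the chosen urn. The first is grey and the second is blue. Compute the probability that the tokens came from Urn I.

P(E | Urn I) = 3/10; P(E | Urn II) = 5/26.
P(E) = 2/5·3/10 + 3/5·5/26 = 153/650.
By Bayes' rule, P(Urn I | E) = 3/25 / 153/650 = 26/51 ≈ 0.5098.

26/51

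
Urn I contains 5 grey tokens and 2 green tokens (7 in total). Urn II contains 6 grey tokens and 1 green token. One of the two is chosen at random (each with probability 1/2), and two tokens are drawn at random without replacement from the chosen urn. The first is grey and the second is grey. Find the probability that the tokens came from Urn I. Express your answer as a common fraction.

P(E | Urn I) = 10/21; P(E | Urn II) = 5/7.
P(E) = 1/2·10/21 + 1/2·5/7 = 25/42.
By Bayes' rule, P(Urn I | E) = 5/21 / 25/42 = 2/5 ≈ 0.4000.

2/5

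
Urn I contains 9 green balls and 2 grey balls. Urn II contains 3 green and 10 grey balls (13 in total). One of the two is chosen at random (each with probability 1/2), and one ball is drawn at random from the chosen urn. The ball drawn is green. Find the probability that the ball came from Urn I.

39/50

P(green | Urn I) = 9/11; P(green | Urn II) = 3/13.
P(green) = 1/2·9/11 + 1/2·3/13 = 75/143.
By Bayes' rule, P(Urn I | green) = 9/22 / 75/143 = 39/50 ≈ 0.7800.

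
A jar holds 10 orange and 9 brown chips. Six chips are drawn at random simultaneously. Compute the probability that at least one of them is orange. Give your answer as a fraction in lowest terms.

322/323

Use the complement: P(at least one orange) = 1 − P(no orange).
P(none) = C(9,6)/C(19,6) = 84/27132.
So P = 1 − 84/27132 = 322/323 ≈ 0.9969.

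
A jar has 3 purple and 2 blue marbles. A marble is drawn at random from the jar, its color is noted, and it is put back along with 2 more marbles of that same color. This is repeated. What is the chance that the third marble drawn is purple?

Sum over the four possibilities for the first two draws (purple/not-purple each), tracking how the purple count and total change by +2 per draw.
P(third is purple) = 3/5 ≈ 0.6000. (In a Pólya urn every draw has the same marginal probability 3/5.)

3/5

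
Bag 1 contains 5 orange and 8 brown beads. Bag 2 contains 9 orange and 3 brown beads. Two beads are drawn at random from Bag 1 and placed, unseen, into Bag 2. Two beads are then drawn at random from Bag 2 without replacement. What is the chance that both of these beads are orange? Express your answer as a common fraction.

1679/3549

Condition on how many of the transferred beads are orange (from Bag 1: 5 orange of 13; then Bag 2 has 14 total).
  0 orange: C(5,0)C(8,2)/C(13,2) = 14/39; then P = C(9,2)/C(14,2) = 36/91
  1 orange: C(5,1)C(8,1)/C(13,2) = 20/39; then P = C(10,2)/C(14,2) = 45/91
  2 orange: C(5,2)C(8,0)/C(13,2) = 5/39; then P = C(11,2)/C(14,2) = 55/91
P(both orange) = 1679/3549 ≈ 0.4731.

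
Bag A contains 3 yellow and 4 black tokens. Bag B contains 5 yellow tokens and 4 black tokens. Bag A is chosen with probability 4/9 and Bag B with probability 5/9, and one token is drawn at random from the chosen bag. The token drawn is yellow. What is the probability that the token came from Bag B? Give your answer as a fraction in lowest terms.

P(yellow | Bag A) = 3/7; P(yellow | Bag B) = 5/9.
P(yellow) = 4/9·3/7 + 5/9·5/9 = 283/567.
By Bayes' rule, P(Bag B | yellow) = 25/81 / 283/567 = 175/283 ≈ 0.6184.

175/283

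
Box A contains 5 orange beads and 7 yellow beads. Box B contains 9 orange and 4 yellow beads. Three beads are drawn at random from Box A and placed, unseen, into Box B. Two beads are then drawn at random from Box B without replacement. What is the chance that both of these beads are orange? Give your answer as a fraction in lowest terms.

2099/5280

Condition on how many of the transferred beads are orange (from Box A: 5 orange of 12; then Box B has 16 total).
  0 orange: C(5,0)C(7,3)/C(12,3) = 7/44; then P = C(9,2)/C(16,2) = 3/10
  1 orange: C(5,1)C(7,2)/C(12,3) = 21/44; then P = C(10,2)/C(16,2) = 3/8
  2 orange: C(5,2)C(7,1)/C(12,3) = 7/22; then P = C(11,2)/C(16,2) = 11/24
  3 orange: C(5,3)C(7,0)/C(12,3) = 1/22; then P = C(12,2)/C(16,2) = 11/20
P(both orange) = 2099/5280 ≈ 0.3975.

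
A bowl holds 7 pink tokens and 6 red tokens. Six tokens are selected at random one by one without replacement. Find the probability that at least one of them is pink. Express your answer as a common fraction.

Use the complement: P(at least one pink) = 1 − P(no pink).
P(none) = C(6,6)/C(13,6) = 1/1716.
So P = 1 − 1/1716 = 1715/1716 ≈ 0.9994.

1715/1716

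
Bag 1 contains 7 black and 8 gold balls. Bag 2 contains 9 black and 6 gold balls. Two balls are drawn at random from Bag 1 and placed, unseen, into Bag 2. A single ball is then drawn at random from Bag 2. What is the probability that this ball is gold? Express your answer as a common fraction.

106/255

Condition on how many of the transferred balls are gold (from Bag 1: 8 gold of 15; then Bag 2 has 17 total).
  0 gold: C(8,0)C(7,2)/C(15,2) = 1/5; then P = 6/17
  1 gold: C(8,1)C(7,1)/C(15,2) = 8/15; then P = 7/17
  2 gold: C(8,2)C(7,0)/C(15,2) = 4/15; then P = 8/17
P(gold from Bag 2) = 106/255 ≈ 0.4157.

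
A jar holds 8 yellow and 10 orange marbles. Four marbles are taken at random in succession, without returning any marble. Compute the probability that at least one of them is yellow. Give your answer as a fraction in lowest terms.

Use the complement: P(at least one yellow) = 1 − P(no yellow).
P(none) = C(10,4)/C(18,4) = 210/3060.
So P = 1 − 210/3060 = 95/102 ≈ 0.9314.

95/102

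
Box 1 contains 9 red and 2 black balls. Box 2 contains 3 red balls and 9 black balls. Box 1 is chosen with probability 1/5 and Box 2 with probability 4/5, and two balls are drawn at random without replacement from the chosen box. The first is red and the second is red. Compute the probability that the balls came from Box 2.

P(E | Box 1) = 36/55; P(E | Box 2) = 1/22.
P(E) = 1/5·36/55 + 4/5·1/22 = 46/275.
By Bayes' rule, P(Box 2 | E) = 2/55 / 46/275 = 5/23 ≈ 0.2174.

5/23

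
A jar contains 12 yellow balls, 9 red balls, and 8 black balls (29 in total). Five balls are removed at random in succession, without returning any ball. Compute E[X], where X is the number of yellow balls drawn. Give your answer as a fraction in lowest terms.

By linearity of expectation, E[X] = Σ P(draw i is yellow); by symmetry each draw (even without replacement) has P(yellow) = 12/29.
E[X] = 5 · 12/29 = 60/29 ≈ 2.0690.

60/29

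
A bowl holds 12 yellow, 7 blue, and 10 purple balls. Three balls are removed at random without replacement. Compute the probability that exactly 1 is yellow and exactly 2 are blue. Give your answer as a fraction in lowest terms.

Unordered draws without replacement: count favorable combinations over C(29,3).
Favorable = C(12,1) · C(7,2) · C(10,0) = 252; total = C(29,3) = 3654.
P = 252/3654 = 2/29 ≈ 0.0690.

2/29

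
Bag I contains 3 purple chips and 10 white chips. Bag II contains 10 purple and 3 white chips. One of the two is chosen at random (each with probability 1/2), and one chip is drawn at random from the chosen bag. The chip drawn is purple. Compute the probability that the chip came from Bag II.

10/13

P(purple | Bag I) = 3/13; P(purple | Bag II) = 10/13.
P(purple) = 1/2·3/13 + 1/2·10/13 = 1/2.
By Bayes' rule, P(Bag II | purple) = 5/13 / 1/2 = 10/13 ≈ 0.7692.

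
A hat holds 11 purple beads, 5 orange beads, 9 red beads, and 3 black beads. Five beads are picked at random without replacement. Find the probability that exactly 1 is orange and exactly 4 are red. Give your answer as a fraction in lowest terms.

1/156

Unordered draws without replacement: count favorable combinations over C(28,5).
Favorable = C(11,0) · C(5,1) · C(9,4) · C(3,0) = 630; total = C(28,5) = 98280.
P = 630/98280 = 1/156 ≈ 0.0064.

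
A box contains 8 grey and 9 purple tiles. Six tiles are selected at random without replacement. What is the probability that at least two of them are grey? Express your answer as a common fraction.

31/34

Sum the hypergeometric tail for j = 2,…,6 grey tiles.
Favorable = C(8,2)·C(9,4) + C(8,3)·C(9,3) + C(8,4)·C(9,2) + C(8,5)·C(9,1) + C(8,6)·C(9,0) = 11284; total = C(17,6) = 12376.
P = 11284/12376 = 31/34 ≈ 0.9118.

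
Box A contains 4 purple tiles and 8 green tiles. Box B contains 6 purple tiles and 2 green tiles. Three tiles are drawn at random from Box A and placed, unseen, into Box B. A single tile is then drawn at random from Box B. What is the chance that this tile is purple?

7/11

Condition on how many of the transferred tiles are purple (from Box A: 4 purple of 12; then Box B has 11 total).
  0 purple: C(4,0)C(8,3)/C(12,3) = 14/55; then P = 6/11
  1 purple: C(4,1)C(8,2)/C(12,3) = 28/55; then P = 7/11
  2 purple: C(4,2)C(8,1)/C(12,3) = 12/55; then P = 8/11
  3 purple: C(4,3)C(8,0)/C(12,3) = 1/55; then P = 9/11
P(purple from Box B) = 7/11 ≈ 0.6364.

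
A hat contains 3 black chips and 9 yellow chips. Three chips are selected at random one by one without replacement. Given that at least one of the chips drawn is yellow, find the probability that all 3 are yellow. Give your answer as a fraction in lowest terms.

P(all 3 yellow) = C(9,3)/C(12,3) = 21/55; P(at least one yellow) = 1 − C(3,3)/C(12,3) = 219/220.
Since 'all 3 yellow' ⊆ 'at least one yellow', P(all 3 | at least one) = 21/55 / 219/220 = 28/73 ≈ 0.3836.

28/73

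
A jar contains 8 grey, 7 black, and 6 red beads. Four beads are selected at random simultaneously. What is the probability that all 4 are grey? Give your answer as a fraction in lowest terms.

2/171

Unordered draws without replacement: count favorable combinations over C(21,4).
Favorable = C(8,4) · C(7,0) · C(6,0) = 70; total = C(21,4) = 5985.
P = 70/5985 = 2/171 ≈ 0.0117.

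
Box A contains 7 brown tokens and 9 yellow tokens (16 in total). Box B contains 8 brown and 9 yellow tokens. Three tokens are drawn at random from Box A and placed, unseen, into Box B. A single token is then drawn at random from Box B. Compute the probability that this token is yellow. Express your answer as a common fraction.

171/320

Condition on how many of the transferred tokens are yellow (from Box A: 9 yellow of 16; then Box B has 20 total).
  0 yellow: C(9,0)C(7,3)/C(16,3) = 1/16; then P = 9/20
  1 yellow: C(9,1)C(7,2)/C(16,3) = 27/80; then P = 10/20
  2 yellow: C(9,2)C(7,1)/C(16,3) = 9/20; then P = 11/20
  3 yellow: C(9,3)C(7,0)/C(16,3) = 3/20; then P = 12/20
P(yellow from Box B) = 171/320 ≈ 0.5344.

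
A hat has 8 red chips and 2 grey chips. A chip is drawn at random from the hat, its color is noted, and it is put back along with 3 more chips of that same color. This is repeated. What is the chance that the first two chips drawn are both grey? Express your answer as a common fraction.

1/13

After a grey draw the hat holds 5 grey out of 13.
P = (2/10)·(5/13) = 1/13 ≈ 0.0769.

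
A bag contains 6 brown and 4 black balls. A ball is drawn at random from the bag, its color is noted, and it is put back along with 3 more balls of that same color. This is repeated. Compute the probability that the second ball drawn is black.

Condition on the first draw. If first is black (prob 4/10), second-black has prob (7)/(13); if not (prob 6/10), it has prob 4/(13).
P = (4/10)·(7/13) + (6/10)·(4/13) = 2/5 ≈ 0.4000.

2/5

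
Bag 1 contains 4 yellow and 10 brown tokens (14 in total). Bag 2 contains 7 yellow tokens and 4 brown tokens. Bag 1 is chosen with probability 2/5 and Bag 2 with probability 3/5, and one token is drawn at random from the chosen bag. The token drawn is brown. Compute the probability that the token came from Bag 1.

55/97

P(brown | Bag 1) = 5/7; P(brown | Bag 2) = 4/11.
P(brown) = 2/5·5/7 + 3/5·4/11 = 194/385.
By Bayes' rule, P(Bag 1 | brown) = 2/7 / 194/385 = 55/97 ≈ 0.5670.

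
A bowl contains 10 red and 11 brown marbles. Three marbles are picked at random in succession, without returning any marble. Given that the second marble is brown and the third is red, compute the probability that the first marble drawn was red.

P(first=red and the second marble is brown and the third is red) = (10/21)·(11/20)·(9/19) = 33/266.
P(E) = Σ over first color = 33/266 + 55/399 = 11/42.
By Bayes, P(first=red | E) = 33/266 / 11/42 = 9/19 ≈ 0.4737.

9/19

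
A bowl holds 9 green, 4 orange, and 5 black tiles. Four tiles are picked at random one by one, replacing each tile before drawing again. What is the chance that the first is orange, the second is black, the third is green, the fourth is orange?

Multiply the conditional probability of each draw in order, with replacement (the composition resets each draw).
P = (4/18) · (5/18) · (9/18) · (4/18) = 5/729 ≈ 0.0069.

5/729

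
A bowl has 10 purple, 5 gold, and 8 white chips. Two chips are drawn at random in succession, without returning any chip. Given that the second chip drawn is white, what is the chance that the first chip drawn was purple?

P(first=purple and the second chip drawn is white) = (10/23)·(8/22) = 40/253.
P(the second chip drawn is white) = Σ over first color = 40/253 + 20/253 + 28/253 = 8/23.
By Bayes, P(first=purple | the second chip drawn is white) = 40/253 / 8/23 = 5/11 ≈ 0.4545.

5/11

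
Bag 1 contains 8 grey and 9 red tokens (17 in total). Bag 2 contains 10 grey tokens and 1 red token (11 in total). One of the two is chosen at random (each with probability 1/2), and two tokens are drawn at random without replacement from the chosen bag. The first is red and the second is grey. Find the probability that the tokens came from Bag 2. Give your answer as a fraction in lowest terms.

34/133

P(E | Bag 1) = 9/34; P(E | Bag 2) = 1/11.
P(E) = 1/2·9/34 + 1/2·1/11 = 133/748.
By Bayes' rule, P(Bag 2 | E) = 1/22 / 133/748 = 34/133 ≈ 0.2556.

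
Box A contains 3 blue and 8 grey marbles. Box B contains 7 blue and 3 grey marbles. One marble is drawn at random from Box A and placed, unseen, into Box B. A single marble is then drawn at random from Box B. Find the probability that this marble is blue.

Condition on how many of the transferred marbles are blue (from Box A: 3 blue of 11; then Box B has 11 total).
  0 blue: C(3,0)C(8,1)/C(11,1) = 8/11; then P = 7/11
  1 blue: C(3,1)C(8,0)/C(11,1) = 3/11; then P = 8/11
P(blue from Box B) = 80/121 ≈ 0.6612.

80/121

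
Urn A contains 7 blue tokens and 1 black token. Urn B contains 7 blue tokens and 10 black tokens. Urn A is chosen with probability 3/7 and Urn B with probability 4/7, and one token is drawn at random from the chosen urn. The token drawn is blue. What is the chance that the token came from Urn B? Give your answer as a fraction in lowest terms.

32/83

P(blue | Urn A) = 7/8; P(blue | Urn B) = 7/17.
P(blue) = 3/7·7/8 + 4/7·7/17 = 83/136.
By Bayes' rule, P(Urn B | blue) = 4/17 / 83/136 = 32/83 ≈ 0.3855.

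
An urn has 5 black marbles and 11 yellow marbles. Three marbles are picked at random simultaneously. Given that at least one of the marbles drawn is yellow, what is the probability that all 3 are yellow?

3/10

P(all 3 yellow) = C(11,3)/C(16,3) = 33/112; P(at least one yellow) = 1 − C(5,3)/C(16,3) = 55/56.
Since 'all 3 yellow' ⊆ 'at least one yellow', P(all 3 | at least one) = 33/112 / 55/56 = 3/10 ≈ 0.3000.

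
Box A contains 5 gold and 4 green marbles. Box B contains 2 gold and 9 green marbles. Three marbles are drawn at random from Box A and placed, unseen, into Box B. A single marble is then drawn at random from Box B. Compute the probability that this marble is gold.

11/42

Condition on how many of the transferred marbles are gold (from Box A: 5 gold of 9; then Box B has 14 total).
  0 gold: C(5,0)C(4,3)/C(9,3) = 1/21; then P = 2/14
  1 gold: C(5,1)C(4,2)/C(9,3) = 5/14; then P = 3/14
  2 gold: C(5,2)C(4,1)/C(9,3) = 10/21; then P = 4/14
  3 gold: C(5,3)C(4,0)/C(9,3) = 5/42; then P = 5/14
P(gold from Box B) = 11/42 ≈ 0.2619.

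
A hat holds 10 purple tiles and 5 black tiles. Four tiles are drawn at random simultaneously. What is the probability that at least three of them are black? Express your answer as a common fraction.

Sum the hypergeometric tail for j = 3,…,4 black tiles.
Favorable = C(5,3)·C(10,1) + C(5,4)·C(10,0) = 105; total = C(15,4) = 1365.
P = 105/1365 = 1/13 ≈ 0.0769.

1/13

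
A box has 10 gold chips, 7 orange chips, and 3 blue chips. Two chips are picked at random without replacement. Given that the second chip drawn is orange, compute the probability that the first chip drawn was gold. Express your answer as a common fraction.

10/19

P(first=gold and the second chip drawn is orange) = (10/20)·(7/19) = 7/38.
P(the second chip drawn is orange) = Σ over first color = 7/38 + 21/190 + 21/380 = 7/20.
By Bayes, P(first=gold | the second chip drawn is orange) = 7/38 / 7/20 = 10/19 ≈ 0.5263.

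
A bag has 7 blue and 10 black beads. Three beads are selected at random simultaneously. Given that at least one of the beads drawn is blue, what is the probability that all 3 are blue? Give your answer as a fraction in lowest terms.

1/16

P(all 3 blue) = C(7,3)/C(17,3) = 7/136; P(at least one blue) = 1 − C(10,3)/C(17,3) = 14/17.
Since 'all 3 blue' ⊆ 'at least one blue', P(all 3 | at least one) = 7/136 / 14/17 = 1/16 ≈ 0.0625.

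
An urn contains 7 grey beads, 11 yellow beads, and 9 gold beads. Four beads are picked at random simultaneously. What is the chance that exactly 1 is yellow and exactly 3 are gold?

Unordered draws without replacement: count favorable combinations over C(27,4).
Favorable = C(7,0) · C(11,1) · C(9,3) = 924; total = C(27,4) = 17550.
P = 924/17550 = 154/2925 ≈ 0.0526.

154/2925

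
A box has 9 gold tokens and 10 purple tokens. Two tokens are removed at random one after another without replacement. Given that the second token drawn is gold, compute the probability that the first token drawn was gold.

P(first=gold and the second token drawn is gold) = (9/19)·(8/18) = 4/19.
P(the second token drawn is gold) = Σ over first color = 4/19 + 5/19 = 9/19.
By Bayes, P(first=gold | the second token drawn is gold) = 4/19 / 9/19 = 4/9 ≈ 0.4444.

4/9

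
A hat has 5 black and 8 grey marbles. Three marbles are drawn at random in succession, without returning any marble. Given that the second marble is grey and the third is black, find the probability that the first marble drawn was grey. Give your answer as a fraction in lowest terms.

7/11

P(first=grey and the second marble is grey and the third is black) = (8/13)·(7/12)·(5/11) = 70/429.
P(E) = Σ over first color = 40/429 + 70/429 = 10/39.
By Bayes, P(first=grey | E) = 70/429 / 10/39 = 7/11 ≈ 0.6364.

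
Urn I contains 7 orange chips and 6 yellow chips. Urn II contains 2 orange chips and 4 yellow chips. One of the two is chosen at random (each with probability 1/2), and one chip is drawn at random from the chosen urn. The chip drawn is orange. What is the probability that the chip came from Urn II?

13/34

P(orange | Urn I) = 7/13; P(orange | Urn II) = 1/3.
P(orange) = 1/2·7/13 + 1/2·1/3 = 17/39.
By Bayes' rule, P(Urn II | orange) = 1/6 / 17/39 = 13/34 ≈ 0.3824.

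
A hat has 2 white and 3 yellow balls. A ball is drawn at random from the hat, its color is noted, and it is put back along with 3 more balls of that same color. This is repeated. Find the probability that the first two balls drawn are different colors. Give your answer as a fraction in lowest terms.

Either white then yellow, or yellow then white; after the first draw the total is 8.
P = (2/5)·(3/8) + (3/5)·(2/8) = 3/10 ≈ 0.3000.

3/10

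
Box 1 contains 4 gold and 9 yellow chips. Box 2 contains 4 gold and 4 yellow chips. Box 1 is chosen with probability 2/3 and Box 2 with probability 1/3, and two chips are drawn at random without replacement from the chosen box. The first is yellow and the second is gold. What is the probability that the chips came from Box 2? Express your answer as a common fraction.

13/34

P(E | Box 1) = 3/13; P(E | Box 2) = 2/7.
P(E) = 2/3·3/13 + 1/3·2/7 = 68/273.
By Bayes' rule, P(Box 2 | E) = 2/21 / 68/273 = 13/34 ≈ 0.3824.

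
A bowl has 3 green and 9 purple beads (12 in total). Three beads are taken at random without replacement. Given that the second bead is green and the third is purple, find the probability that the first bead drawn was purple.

P(first=purple and the second bead is green and the third is purple) = (9/12)·(3/11)·(8/10) = 9/55.
P(E) = Σ over first color = 9/220 + 9/55 = 9/44.
By Bayes, P(first=purple | E) = 9/55 / 9/44 = 4/5 ≈ 0.8000.

4/5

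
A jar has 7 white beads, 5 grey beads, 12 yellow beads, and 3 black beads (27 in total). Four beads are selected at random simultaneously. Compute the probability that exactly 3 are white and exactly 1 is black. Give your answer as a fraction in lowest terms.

Unordered draws without replacement: count favorable combinations over C(27,4).
Favorable = C(7,3) · C(5,0) · C(12,0) · C(3,1) = 105; total = C(27,4) = 17550.
P = 105/17550 = 7/1170 ≈ 0.0060.

7/1170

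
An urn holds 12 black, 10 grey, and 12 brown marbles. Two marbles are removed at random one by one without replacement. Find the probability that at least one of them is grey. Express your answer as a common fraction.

Use the complement: P(at least one grey) = 1 − P(no grey).
P(none) = C(24,2)/C(34,2) = 276/561.
So P = 1 − 276/561 = 95/187 ≈ 0.5080.

95/187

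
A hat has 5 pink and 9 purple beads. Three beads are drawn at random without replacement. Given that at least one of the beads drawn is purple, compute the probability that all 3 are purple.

14/59

P(all 3 purple) = C(9,3)/C(14,3) = 3/13; P(at least one purple) = 1 − C(5,3)/C(14,3) = 177/182.
Since 'all 3 purple' ⊆ 'at least one purple', P(all 3 | at least one) = 3/13 / 177/182 = 14/59 ≈ 0.2373.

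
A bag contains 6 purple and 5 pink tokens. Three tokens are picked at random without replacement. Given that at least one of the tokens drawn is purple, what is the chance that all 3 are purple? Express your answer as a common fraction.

P(all 3 purple) = C(6,3)/C(11,3) = 4/33; P(at least one purple) = 1 − C(5,3)/C(11,3) = 31/33.
Since 'all 3 purple' ⊆ 'at least one purple', P(all 3 | at least one) = 4/33 / 31/33 = 4/31 ≈ 0.1290.

4/31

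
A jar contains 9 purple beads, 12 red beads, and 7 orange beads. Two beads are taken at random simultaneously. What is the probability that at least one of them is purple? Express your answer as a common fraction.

Use the complement: P(at least one purple) = 1 − P(no purple).
P(none) = C(19,2)/C(28,2) = 171/378.
So P = 1 − 171/378 = 23/42 ≈ 0.5476.

23/42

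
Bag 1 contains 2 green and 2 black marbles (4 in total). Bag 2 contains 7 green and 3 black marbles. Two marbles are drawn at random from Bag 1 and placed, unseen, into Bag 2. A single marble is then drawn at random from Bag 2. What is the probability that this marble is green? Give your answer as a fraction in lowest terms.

2/3

Condition on how many of the transferred marbles are green (from Bag 1: 2 green of 4; then Bag 2 has 12 total).
  0 green: C(2,0)C(2,2)/C(4,2) = 1/6; then P = 7/12
  1 green: C(2,1)C(2,1)/C(4,2) = 2/3; then P = 8/12
  2 green: C(2,2)C(2,0)/C(4,2) = 1/6; then P = 9/12
P(green from Bag 2) = 2/3 ≈ 0.6667.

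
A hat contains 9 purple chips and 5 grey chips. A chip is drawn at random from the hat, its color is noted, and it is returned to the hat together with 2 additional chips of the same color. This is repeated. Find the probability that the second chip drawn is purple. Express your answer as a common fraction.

Condition on the first draw. If first is purple (prob 9/14), second-purple has prob (11)/(16); if not (prob 5/14), it has prob 9/(16).
P = (9/14)·(11/16) + (5/14)·(9/16) = 9/14 ≈ 0.6429.

9/14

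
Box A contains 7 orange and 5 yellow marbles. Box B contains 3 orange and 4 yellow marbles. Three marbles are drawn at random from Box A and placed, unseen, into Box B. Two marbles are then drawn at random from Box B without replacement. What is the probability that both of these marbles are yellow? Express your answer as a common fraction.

Condition on how many of the transferred marbles are yellow (from Box A: 5 yellow of 12; then Box B has 10 total).
  0 yellow: C(5,0)C(7,3)/C(12,3) = 7/44; then P = C(4,2)/C(10,2) = 2/15
  1 yellow: C(5,1)C(7,2)/C(12,3) = 21/44; then P = C(5,2)/C(10,2) = 2/9
  2 yellow: C(5,2)C(7,1)/C(12,3) = 7/22; then P = C(6,2)/C(10,2) = 1/3
  3 yellow: C(5,3)C(7,0)/C(12,3) = 1/22; then P = C(7,2)/C(10,2) = 7/15
P(both yellow) = 14/55 ≈ 0.2545.

14/55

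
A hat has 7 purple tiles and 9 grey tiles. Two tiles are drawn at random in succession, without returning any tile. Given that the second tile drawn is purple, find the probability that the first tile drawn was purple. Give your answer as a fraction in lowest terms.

2/5

P(first=purple and the second tile drawn is purple) = (7/16)·(6/15) = 7/40.
P(the second tile drawn is purple) = Σ over first color = 7/40 + 21/80 = 7/16.
By Bayes, P(first=purple | the second tile drawn is purple) = 7/40 / 7/16 = 2/5 ≈ 0.4000.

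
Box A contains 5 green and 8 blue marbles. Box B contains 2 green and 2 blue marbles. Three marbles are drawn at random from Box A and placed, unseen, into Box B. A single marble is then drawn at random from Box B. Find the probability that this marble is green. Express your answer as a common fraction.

41/91

Condition on how many of the transferred marbles are green (from Box A: 5 green of 13; then Box B has 7 total).
  0 green: C(5,0)C(8,3)/C(13,3) = 28/143; then P = 2/7
  1 green: C(5,1)C(8,2)/C(13,3) = 70/143; then P = 3/7
  2 green: C(5,2)C(8,1)/C(13,3) = 40/143; then P = 4/7
  3 green: C(5,3)C(8,0)/C(13,3) = 5/143; then P = 5/7
P(green from Box B) = 41/91 ≈ 0.4505.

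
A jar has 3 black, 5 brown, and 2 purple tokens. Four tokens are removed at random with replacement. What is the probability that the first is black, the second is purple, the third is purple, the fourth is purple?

Multiply the conditional probability of each draw in order, with replacement (the composition resets each draw).
P = (3/10) · (2/10) · (2/10) · (2/10) = 3/1250 ≈ 0.0024.

3/1250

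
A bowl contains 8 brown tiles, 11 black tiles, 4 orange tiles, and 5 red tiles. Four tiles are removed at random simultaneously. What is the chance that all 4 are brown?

Unordered draws without replacement: count favorable combinations over C(28,4).
Favorable = C(8,4) · C(11,0) · C(4,0) · C(5,0) = 70; total = C(28,4) = 20475.
P = 70/20475 = 2/585 ≈ 0.0034.

2/585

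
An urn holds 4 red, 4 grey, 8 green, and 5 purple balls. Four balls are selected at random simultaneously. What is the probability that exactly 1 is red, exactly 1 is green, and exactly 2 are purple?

64/1197

Unordered draws without replacement: count favorable combinations over C(21,4).
Favorable = C(4,1) · C(4,0) · C(8,1) · C(5,2) = 320; total = C(21,4) = 5985.
P = 320/5985 = 64/1197 ≈ 0.0535.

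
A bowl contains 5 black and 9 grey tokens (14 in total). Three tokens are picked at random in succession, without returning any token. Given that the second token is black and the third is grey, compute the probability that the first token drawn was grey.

2/3

P(first=grey and the second token is black and the third is grey) = (9/14)·(5/13)·(8/12) = 15/91.
P(E) = Σ over first color = 15/182 + 15/91 = 45/182.
By Bayes, P(first=grey | E) = 15/91 / 45/182 = 2/3 ≈ 0.6667.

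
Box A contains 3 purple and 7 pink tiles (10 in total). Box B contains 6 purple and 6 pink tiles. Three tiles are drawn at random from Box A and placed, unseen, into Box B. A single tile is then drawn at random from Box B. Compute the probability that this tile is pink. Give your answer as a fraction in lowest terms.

27/50

Condition on how many of the transferred tiles are pink (from Box A: 7 pink of 10; then Box B has 15 total).
  0 pink: C(7,0)C(3,3)/C(10,3) = 1/120; then P = 6/15
  1 pink: C(7,1)C(3,2)/C(10,3) = 7/40; then P = 7/15
  2 pink: C(7,2)C(3,1)/C(10,3) = 21/40; then P = 8/15
  3 pink: C(7,3)C(3,0)/C(10,3) = 7/24; then P = 9/15
P(pink from Box B) = 27/50 ≈ 0.5400.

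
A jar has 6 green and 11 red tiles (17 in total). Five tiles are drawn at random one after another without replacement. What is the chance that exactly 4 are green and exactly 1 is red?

Unordered draws without replacement: count favorable combinations over C(17,5).
Favorable = C(6,4) · C(11,1) = 165; total = C(17,5) = 6188.
P = 165/6188 = 165/6188 ≈ 0.0267.

165/6188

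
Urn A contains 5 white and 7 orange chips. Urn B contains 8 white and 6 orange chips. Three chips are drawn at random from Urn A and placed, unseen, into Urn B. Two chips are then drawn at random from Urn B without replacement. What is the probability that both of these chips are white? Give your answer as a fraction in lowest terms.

Condition on how many of the transferred chips are white (from Urn A: 5 white of 12; then Urn B has 17 total).
  0 white: C(5,0)C(7,3)/C(12,3) = 7/44; then P = C(8,2)/C(17,2) = 7/34
  1 white: C(5,1)C(7,2)/C(12,3) = 21/44; then P = C(9,2)/C(17,2) = 9/34
  2 white: C(5,2)C(7,1)/C(12,3) = 7/22; then P = C(10,2)/C(17,2) = 45/136
  3 white: C(5,3)C(7,0)/C(12,3) = 1/22; then P = C(11,2)/C(17,2) = 55/136
P(both white) = 423/1496 ≈ 0.2828.

423/1496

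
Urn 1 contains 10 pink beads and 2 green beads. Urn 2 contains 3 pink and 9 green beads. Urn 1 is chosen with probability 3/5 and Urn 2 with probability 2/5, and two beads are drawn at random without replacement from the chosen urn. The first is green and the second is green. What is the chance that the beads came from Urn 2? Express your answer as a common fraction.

P(E | Urn 1) = 1/66; P(E | Urn 2) = 6/11.
P(E) = 3/5·1/66 + 2/5·6/11 = 5/22.
By Bayes' rule, P(Urn 2 | E) = 12/55 / 5/22 = 24/25 ≈ 0.9600.

24/25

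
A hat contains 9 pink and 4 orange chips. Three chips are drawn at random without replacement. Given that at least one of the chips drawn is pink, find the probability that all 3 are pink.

14/47

P(all 3 pink) = C(9,3)/C(13,3) = 42/143; P(at least one pink) = 1 − C(4,3)/C(13,3) = 141/143.
Since 'all 3 pink' ⊆ 'at least one pink', P(all 3 | at least one) = 42/143 / 141/143 = 14/47 ≈ 0.2979.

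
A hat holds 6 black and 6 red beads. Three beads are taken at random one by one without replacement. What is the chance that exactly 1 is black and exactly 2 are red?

9/22

Unordered draws without replacement: count favorable combinations over C(12,3).
Favorable = C(6,1) · C(6,2) = 90; total = C(12,3) = 220.
P = 90/220 = 9/22 ≈ 0.4091.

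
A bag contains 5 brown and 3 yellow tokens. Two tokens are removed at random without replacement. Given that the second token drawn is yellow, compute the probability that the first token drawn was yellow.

2/7

P(first=yellow and the second token drawn is yellow) = (3/8)·(2/7) = 3/28.
P(the second token drawn is yellow) = Σ over first color = 15/56 + 3/28 = 3/8.
By Bayes, P(first=yellow | the second token drawn is yellow) = 3/28 / 3/8 = 2/7 ≈ 0.2857.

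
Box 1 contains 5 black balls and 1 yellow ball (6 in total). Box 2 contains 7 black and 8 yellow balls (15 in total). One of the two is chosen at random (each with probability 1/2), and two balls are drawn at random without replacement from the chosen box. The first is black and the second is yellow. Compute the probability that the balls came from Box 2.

8/13

P(E | Box 1) = 1/6; P(E | Box 2) = 4/15.
P(E) = 1/2·1/6 + 1/2·4/15 = 13/60.
By Bayes' rule, P(Box 2 | E) = 2/15 / 13/60 = 8/13 ≈ 0.6154.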